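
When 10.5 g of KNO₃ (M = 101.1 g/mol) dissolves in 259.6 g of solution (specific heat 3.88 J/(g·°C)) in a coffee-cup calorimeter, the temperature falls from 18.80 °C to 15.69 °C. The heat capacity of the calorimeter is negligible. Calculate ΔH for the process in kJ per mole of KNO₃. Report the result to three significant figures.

|ΔT| = |15.69 − 18.80| = 3.11 °C
|q_surr| = (259.6 × 3.88) × 3.11 = 1007.248 × 3.11 = 3133 J
n(KNO₃) = 10.5 / 101.1 = 0.1039 mol
Temperature fell, so q_rxn = +|q_surr| = 3.133 kJ
ΔH = q_rxn / n = 30.15 kJ/mol

ΔH = 30.2 kJ/mol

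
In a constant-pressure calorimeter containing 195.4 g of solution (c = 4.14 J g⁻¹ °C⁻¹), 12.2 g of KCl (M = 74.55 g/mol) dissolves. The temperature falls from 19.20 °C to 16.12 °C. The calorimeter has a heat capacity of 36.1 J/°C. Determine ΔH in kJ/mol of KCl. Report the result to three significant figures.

ΔH = 15.9 kJ/mol

|ΔT| = |16.12 − 19.20| = 3.08 °C
|q_surr| = (195.4 × 4.14 + 36.1) × 3.08 = 845.056 × 3.08 = 2603 J
n(KCl) = 12.2 / 74.55 = 0.1636 mol
Temperature fell, so q_rxn = +|q_surr| = 2.603 kJ
ΔH = q_rxn / n = 15.91 kJ/mol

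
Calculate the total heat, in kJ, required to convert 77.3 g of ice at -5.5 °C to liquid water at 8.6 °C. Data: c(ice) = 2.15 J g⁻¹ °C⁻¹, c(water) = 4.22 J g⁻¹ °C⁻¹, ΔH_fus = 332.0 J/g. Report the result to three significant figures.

q = 29.4 kJ

q1 (heat ice -5.5→0.0 °C): 77.3 × 2.15 × 5.5 = 914 J
q2 (melt at 0 °C): 77.3 × 332.0 = 25664 J
q3 (heat water 0.0→8.6 °C): 77.3 × 4.22 × 8.6 = 2805 J
Total: 914 + 25664 + 2805 = 29383 J = 29.4 kJ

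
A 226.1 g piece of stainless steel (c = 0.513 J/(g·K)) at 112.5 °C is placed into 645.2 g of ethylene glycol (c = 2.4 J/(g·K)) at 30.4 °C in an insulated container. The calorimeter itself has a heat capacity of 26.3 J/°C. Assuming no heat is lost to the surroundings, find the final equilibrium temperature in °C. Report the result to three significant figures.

Heat lost by stainless steel = heat gained by ethylene glycol + calorimeter.
(226.1)(0.513)(112.5 − T) = [(645.2)(2.4) + 26.3](T − 30.4)
115.9893 (112.5 − T) = 1574.78 (T − 30.4)
13049 − 115.9893 T = 1574.78 T − 47873
60922 = 1690.7693 T
T = 36.03 °C

T_f = 36.0 °C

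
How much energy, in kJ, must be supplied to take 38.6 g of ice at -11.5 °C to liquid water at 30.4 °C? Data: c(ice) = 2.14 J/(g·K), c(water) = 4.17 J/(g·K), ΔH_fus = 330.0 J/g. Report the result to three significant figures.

q = 18.6 kJ

q1 (heat ice -11.5→0.0 °C): 38.6 × 2.14 × 11.5 = 950 J
q2 (melt at 0 °C): 38.6 × 330.0 = 12738 J
q3 (heat water 0.0→30.4 °C): 38.6 × 4.17 × 30.4 = 4893 J
Total: 950 + 12738 + 4893 = 18581 J = 18.6 kJ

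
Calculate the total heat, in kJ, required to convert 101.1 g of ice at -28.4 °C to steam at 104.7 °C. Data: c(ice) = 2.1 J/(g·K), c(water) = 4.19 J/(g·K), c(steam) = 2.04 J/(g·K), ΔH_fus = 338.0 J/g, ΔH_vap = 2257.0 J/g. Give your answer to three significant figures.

q = 312 kJ

q1 (heat ice -28.4→0.0 °C): 101.1 × 2.1 × 28.4 = 6030 J
q2 (melt at 0 °C): 101.1 × 338.0 = 34172 J
q3 (heat water 0.0→100.0 °C): 101.1 × 4.19 × 100.0 = 42361 J
q4 (vaporize at 100 °C): 101.1 × 2257.0 = 228183 J
q5 (heat steam 100.0→104.7 °C): 101.1 × 2.04 × 4.7 = 969 J
Total: 6030 + 34172 + 42361 + 228183 + 969 = 311715 J = 312 kJ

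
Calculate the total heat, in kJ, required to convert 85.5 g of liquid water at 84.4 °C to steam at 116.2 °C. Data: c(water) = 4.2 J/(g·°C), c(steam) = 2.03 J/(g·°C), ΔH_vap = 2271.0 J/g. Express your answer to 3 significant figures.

q1 (heat water 84.4→100.0 °C): 85.5 × 4.2 × 15.6 = 5602 J
q2 (vaporize at 100 °C): 85.5 × 2271.0 = 194171 J
q3 (heat steam 100.0→116.2 °C): 85.5 × 2.03 × 16.2 = 2812 J
Total: 5602 + 194171 + 2812 = 202585 J = 203 kJ

q = 203 kJ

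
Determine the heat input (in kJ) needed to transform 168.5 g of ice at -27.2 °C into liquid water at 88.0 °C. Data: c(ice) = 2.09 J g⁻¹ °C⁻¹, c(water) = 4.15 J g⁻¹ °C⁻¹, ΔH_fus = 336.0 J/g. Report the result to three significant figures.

q = 128 kJ

q1 (heat ice -27.2→0.0 °C): 168.5 × 2.09 × 27.2 = 9579 J
q2 (melt at 0 °C): 168.5 × 336.0 = 56616 J
q3 (heat water 0.0→88.0 °C): 168.5 × 4.15 × 88.0 = 61536 J
Total: 9579 + 56616 + 61536 = 127731 J = 128 kJ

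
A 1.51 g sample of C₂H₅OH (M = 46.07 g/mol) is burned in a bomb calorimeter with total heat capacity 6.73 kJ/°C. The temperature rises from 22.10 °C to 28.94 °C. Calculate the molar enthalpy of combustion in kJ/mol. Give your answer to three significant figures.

ΔH = -1400 kJ/mol

ΔT = 28.94 − 22.10 = 6.84 °C
q_cal = C_cal × ΔT = 6.73 × 6.84 = 46.0332 kJ
n = 1.51 / 46.07 = 0.03278 mol
q_rxn = −q_cal = -46.0332 kJ
ΔH = -46.0332 / 0.03278 = -1404 kJ/mol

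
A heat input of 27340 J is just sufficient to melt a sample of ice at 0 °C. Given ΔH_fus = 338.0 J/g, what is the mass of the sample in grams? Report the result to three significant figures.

m = q / ΔH_fus = 27340 J / 338.0 J/g = 80.9 g

m = 80.9 g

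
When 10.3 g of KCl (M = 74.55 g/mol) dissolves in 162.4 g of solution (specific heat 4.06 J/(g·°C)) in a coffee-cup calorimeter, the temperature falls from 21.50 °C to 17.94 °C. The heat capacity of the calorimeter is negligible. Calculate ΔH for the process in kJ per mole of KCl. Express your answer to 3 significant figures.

ΔH = 17.0 kJ/mol

|ΔT| = |17.94 − 21.50| = 3.56 °C
|q_surr| = (162.4 × 4.06) × 3.56 = 659.344 × 3.56 = 2347 J
n(KCl) = 10.3 / 74.55 = 0.1382 mol
Temperature fell, so q_rxn = +|q_surr| = 2.347 kJ
ΔH = q_rxn / n = 16.98 kJ/mol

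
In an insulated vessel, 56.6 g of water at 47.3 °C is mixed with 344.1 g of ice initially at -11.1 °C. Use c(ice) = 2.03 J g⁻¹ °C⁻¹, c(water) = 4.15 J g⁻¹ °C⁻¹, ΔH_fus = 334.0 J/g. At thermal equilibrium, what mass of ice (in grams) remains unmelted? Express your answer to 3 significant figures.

Heat to warm all ice to 0 °C: 344.1×2.03×11.1 = 7753.6 J
Heat released by water cooling to 0 °C: 56.6×4.15×47.3 = 11110 J
11110 J < 7753.6 + 344.1×334.0 = 122683.0 J, so not all ice melts; final T = 0 °C.
Heat left for melting: 11110 − 7753.6 = 3356.4 J
Mass melted = 3356.4 / 334.0 = 10.05 g
Ice remaining = 344.1 − 10.05 = 334.05 g

m_ice remaining = 334 g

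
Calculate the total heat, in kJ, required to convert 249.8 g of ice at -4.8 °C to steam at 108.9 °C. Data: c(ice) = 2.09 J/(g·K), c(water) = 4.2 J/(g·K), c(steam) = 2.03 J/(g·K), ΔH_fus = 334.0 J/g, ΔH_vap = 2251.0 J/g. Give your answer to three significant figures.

q1 (heat ice -4.8→0.0 °C): 249.8 × 2.09 × 4.8 = 2506 J
q2 (melt at 0 °C): 249.8 × 334.0 = 83433 J
q3 (heat water 0.0→100.0 °C): 249.8 × 4.2 × 100.0 = 104916 J
q4 (vaporize at 100 °C): 249.8 × 2251.0 = 562300 J
q5 (heat steam 100.0→108.9 °C): 249.8 × 2.03 × 8.9 = 4513 J
Total: 2506 + 83433 + 104916 + 562300 + 4513 = 757668 J = 758 kJ

q = 758 kJ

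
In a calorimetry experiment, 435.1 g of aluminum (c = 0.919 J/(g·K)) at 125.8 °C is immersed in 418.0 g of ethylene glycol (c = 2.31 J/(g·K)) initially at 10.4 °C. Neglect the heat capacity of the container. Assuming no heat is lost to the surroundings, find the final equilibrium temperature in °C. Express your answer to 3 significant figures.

Heat lost by aluminum = heat gained by ethylene glycol.
(435.1)(0.919)(125.8 − T) = (418.0)(2.31)(T − 10.4)
399.8569 (125.8 − T) = 965.58 (T − 10.4)
50302 − 399.8569 T = 965.58 T − 10042
60344 = 1365.4369 T
T = 44.19 °C

T_f = 44.2 °C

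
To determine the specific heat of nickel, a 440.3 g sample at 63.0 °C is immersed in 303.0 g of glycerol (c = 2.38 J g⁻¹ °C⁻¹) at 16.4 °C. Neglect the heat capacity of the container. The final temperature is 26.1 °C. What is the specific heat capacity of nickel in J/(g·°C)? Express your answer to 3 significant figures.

q_gained = (303.0 × 2.38) × (26.1 − 16.4) = 6995 J
q_lost = 440.3 × c × (63.0 − 26.1) = 16247.07 c
Set equal: c = 6995 / 16247.07 = 0.431 J/(g·°C)

c = 0.431 J/(g·°C)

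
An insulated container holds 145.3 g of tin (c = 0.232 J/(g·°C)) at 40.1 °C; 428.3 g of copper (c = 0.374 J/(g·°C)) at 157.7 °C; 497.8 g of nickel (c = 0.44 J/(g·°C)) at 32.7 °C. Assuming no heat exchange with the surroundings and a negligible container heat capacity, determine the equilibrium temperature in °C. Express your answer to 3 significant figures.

Σ mᵢcᵢ(T − Tᵢ) = 0  ⇒  T = Σ mᵢcᵢTᵢ / Σ mᵢcᵢ
Σ mᵢcᵢ = 145.3×0.232 + 428.3×0.374 + 497.8×0.44 = 412.9258
Σ mᵢcᵢTᵢ = 33.7096×40.1 + 160.1842×157.7 + 219.032×32.7 = 33775
T = 33775 / 412.9258 = 81.79 °C

T_f = 81.8 °C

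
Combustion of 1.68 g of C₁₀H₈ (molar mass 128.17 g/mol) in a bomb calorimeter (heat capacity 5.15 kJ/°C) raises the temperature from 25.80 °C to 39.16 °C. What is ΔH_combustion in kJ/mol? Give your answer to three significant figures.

ΔT = 39.16 − 25.80 = 13.36 °C
q_cal = C_cal × ΔT = 5.15 × 13.36 = 68.804 kJ
n = 1.68 / 128.17 = 0.01311 mol
q_rxn = −q_cal = -68.804 kJ
ΔH = -68.804 / 0.01311 = -5248 kJ/mol

ΔH = -5250 kJ/mol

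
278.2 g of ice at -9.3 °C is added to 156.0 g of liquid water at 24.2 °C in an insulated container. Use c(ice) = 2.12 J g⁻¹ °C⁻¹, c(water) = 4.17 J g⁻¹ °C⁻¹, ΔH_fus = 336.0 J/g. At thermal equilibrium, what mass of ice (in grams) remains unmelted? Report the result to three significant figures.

Heat to warm all ice to 0 °C: 278.2×2.12×9.3 = 5485.0 J
Heat released by water cooling to 0 °C: 156.0×4.17×24.2 = 15743 J
15743 J < 5485.0 + 278.2×336.0 = 98960.2 J, so not all ice melts; final T = 0 °C.
Heat left for melting: 15743 − 5485.0 = 10258.0 J
Mass melted = 10258.0 / 336.0 = 30.53 g
Ice remaining = 278.2 − 30.53 = 247.67 g

m_ice remaining = 248 g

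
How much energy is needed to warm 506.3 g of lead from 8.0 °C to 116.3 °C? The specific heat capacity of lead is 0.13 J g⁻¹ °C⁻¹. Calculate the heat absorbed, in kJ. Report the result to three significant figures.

q = 7.13 kJ

q = m c ΔT = 506.3 × 0.13 × (116.3 − 8.0)
q = 506.3 × 0.13 × 108.3 = 7128 J = 7.13 kJ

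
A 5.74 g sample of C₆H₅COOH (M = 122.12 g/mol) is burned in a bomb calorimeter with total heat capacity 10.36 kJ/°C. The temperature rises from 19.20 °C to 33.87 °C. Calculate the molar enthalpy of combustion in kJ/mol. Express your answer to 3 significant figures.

ΔT = 33.87 − 19.20 = 14.67 °C
q_cal = C_cal × ΔT = 10.36 × 14.67 = 151.9812 kJ
n = 5.74 / 122.12 = 0.04700 mol
q_rxn = −q_cal = -151.9812 kJ
ΔH = -151.9812 / 0.04700 = -3234 kJ/mol

ΔH = -3230 kJ/mol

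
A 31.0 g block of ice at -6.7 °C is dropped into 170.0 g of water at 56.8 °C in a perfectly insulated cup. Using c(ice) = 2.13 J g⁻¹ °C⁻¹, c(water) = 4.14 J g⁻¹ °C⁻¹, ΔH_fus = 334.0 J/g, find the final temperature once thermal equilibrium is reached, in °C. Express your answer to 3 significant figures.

Heat to bring ice to 0 °C and melt it: q₁ = 31.0×2.13×6.7 + 31.0×334.0 = 10796 J
Heat the water can supply cooling to 0 °C: 170.0×4.14×56.8 = 39975.8 J > q₁, so all ice melts.
Energy balance: 170.0×4.14×(56.8 − T) = 10796 + 31.0×4.14×(T − 0)
703.8(56.8 − T) = 10796 + 128.34 T
39975.8 − 10796 = 832.14 T
T = 29179.8 / 832.14 = 35.07 °C

T_f = 35.1 °C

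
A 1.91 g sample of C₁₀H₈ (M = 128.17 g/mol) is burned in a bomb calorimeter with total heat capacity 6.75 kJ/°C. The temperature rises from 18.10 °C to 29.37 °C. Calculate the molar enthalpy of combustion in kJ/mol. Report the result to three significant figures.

ΔH = -5100 kJ/mol

ΔT = 29.37 − 18.10 = 11.27 °C
q_cal = C_cal × ΔT = 6.75 × 11.27 = 76.0725 kJ
n = 1.91 / 128.17 = 0.014902 mol
q_rxn = −q_cal = -76.0725 kJ
ΔH = -76.0725 / 0.014902 = -5104.9 kJ/mol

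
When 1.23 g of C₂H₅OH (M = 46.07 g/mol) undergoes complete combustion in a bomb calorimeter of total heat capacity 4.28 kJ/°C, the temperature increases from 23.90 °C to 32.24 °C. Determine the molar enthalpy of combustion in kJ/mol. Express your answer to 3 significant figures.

ΔT = 32.24 − 23.90 = 8.34 °C
q_cal = C_cal × ΔT = 4.28 × 8.34 = 35.6952 kJ
n = 1.23 / 46.07 = 0.02670 mol
q_rxn = −q_cal = -35.6952 kJ
ΔH = -35.6952 / 0.02670 = -1337 kJ/mol

ΔH = -1340 kJ/mol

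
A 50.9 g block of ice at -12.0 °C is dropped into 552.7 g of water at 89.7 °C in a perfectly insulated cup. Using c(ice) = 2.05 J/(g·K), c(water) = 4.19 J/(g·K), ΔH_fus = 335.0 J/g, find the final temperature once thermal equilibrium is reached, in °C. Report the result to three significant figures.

T_f = 74.9 °C

Heat to bring ice to 0 °C and melt it: q₁ = 50.9×2.05×12.0 + 50.9×335.0 = 18304 J
Heat the water can supply cooling to 0 °C: 552.7×4.19×89.7 = 207728 J > q₁, so all ice melts.
Energy balance: 552.7×4.19×(89.7 − T) = 18304 + 50.9×4.19×(T − 0)
2315.813(89.7 − T) = 18304 + 213.271 T
207728 − 18304 = 2529.084 T
T = 189424 / 2529.084 = 74.90 °C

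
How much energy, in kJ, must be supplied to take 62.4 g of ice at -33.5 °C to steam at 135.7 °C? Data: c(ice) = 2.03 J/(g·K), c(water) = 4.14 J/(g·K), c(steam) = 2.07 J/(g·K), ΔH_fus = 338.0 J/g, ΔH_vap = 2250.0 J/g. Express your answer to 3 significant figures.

q1 (heat ice -33.5→0.0 °C): 62.4 × 2.03 × 33.5 = 4244 J
q2 (melt at 0 °C): 62.4 × 338.0 = 21091 J
q3 (heat water 0.0→100.0 °C): 62.4 × 4.14 × 100.0 = 25834 J
q4 (vaporize at 100 °C): 62.4 × 2250.0 = 140400 J
q5 (heat steam 100.0→135.7 °C): 62.4 × 2.07 × 35.7 = 4611 J
Total: 4244 + 21091 + 25834 + 140400 + 4611 = 196180 J = 196 kJ

q = 196 kJ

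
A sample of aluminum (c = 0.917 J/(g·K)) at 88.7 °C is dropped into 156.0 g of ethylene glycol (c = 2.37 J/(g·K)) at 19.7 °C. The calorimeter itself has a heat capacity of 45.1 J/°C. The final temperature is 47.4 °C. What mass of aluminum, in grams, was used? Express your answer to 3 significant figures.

m = 303 g

q_gained = (156.0 × 2.37 + 45.1) × (47.4 − 19.7) = 11490 J
q_lost = m × 0.917 × (88.7 − 47.4) = 37.8721 m
m = 11490 / 37.8721 = 303 g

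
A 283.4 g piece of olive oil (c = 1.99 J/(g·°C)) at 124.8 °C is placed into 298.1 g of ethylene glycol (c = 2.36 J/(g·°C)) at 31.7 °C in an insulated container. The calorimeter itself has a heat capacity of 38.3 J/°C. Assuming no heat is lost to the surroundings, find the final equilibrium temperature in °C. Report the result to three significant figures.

Heat lost by olive oil = heat gained by ethylene glycol + calorimeter.
(283.4)(1.99)(124.8 − T) = [(298.1)(2.36) + 38.3](T − 31.7)
563.966 (124.8 − T) = 741.816 (T − 31.7)
70383 − 563.966 T = 741.816 T − 23516
93899 = 1305.782 T
T = 71.91 °C

T_f = 71.9 °C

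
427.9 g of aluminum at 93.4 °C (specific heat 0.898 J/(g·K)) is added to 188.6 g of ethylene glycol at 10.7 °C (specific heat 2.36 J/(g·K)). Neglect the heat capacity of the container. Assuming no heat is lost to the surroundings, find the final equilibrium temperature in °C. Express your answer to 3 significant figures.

Heat lost by aluminum = heat gained by ethylene glycol.
(427.9)(0.898)(93.4 − T) = (188.6)(2.36)(T − 10.7)
384.2542 (93.4 − T) = 445.096 (T − 10.7)
35889 − 384.2542 T = 445.096 T − 4762.5
40651.5 = 829.3502 T
T = 49.02 °C

T_f = 49.0 °C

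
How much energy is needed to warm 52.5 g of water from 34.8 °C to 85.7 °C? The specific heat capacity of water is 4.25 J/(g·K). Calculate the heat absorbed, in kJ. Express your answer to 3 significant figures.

q = 11.4 kJ

q = m c ΔT = 52.5 × 4.25 × (85.7 − 34.8)
q = 52.5 × 4.25 × 50.9 = 11360 J = 11.4 kJ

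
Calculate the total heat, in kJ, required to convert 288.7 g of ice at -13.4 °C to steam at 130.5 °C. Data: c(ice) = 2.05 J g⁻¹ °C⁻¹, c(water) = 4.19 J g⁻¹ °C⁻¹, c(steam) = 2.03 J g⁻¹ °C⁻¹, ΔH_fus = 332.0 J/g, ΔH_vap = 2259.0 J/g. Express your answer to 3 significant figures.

q1 (heat ice -13.4→0.0 °C): 288.7 × 2.05 × 13.4 = 7931 J
q2 (melt at 0 °C): 288.7 × 332.0 = 95848 J
q3 (heat water 0.0→100.0 °C): 288.7 × 4.19 × 100.0 = 120965 J
q4 (vaporize at 100 °C): 288.7 × 2259.0 = 652173 J
q5 (heat steam 100.0→130.5 °C): 288.7 × 2.03 × 30.5 = 17875 J
Total: 7931 + 95848 + 120965 + 652173 + 17875 = 894792 J = 895 kJ

q = 895 kJ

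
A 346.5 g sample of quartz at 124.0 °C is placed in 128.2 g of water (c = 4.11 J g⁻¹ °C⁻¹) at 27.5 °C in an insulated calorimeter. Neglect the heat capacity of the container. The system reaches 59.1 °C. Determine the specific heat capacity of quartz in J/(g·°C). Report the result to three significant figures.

c = 0.740 J/(g·°C)

q_gained = (128.2 × 4.11) × (59.1 − 27.5) = 16650 J
q_lost = 346.5 × c × (124.0 − 59.1) = 22487.85 c
Set equal: c = 16650 / 22487.85 = 0.740 J/(g·°C)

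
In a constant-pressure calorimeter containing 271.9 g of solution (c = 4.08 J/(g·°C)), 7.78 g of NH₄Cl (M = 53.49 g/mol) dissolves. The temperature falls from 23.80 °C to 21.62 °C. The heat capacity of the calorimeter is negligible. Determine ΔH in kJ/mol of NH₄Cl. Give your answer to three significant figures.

|ΔT| = |21.62 − 23.80| = 2.18 °C
|q_surr| = (271.9 × 4.08) × 2.18 = 1109.352 × 2.18 = 2418 J
n(NH₄Cl) = 7.78 / 53.49 = 0.1454 mol
Temperature fell, so q_rxn = +|q_surr| = 2.418 kJ
ΔH = q_rxn / n = 16.63 kJ/mol

ΔH = 16.6 kJ/mol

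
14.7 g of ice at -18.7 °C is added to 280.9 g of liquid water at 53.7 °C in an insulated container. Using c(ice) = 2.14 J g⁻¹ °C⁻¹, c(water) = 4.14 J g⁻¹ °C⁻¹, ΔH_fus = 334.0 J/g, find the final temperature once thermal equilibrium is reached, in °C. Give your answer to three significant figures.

T_f = 46.5 °C

Heat to bring ice to 0 °C and melt it: q₁ = 14.7×2.14×18.7 + 14.7×334.0 = 5498.1 J
Heat the water can supply cooling to 0 °C: 280.9×4.14×53.7 = 62449.1 J > q₁, so all ice melts.
Energy balance: 280.9×4.14×(53.7 − T) = 5498.1 + 14.7×4.14×(T − 0)
1162.926(53.7 − T) = 5498.1 + 60.858 T
62449.1 − 5498.1 = 1223.784 T
T = 56951.0 / 1223.784 = 46.54 °C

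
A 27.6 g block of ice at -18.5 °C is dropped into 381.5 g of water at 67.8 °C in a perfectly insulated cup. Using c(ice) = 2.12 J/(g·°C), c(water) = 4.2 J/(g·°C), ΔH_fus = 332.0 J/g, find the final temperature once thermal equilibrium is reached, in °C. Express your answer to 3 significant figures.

Heat to bring ice to 0 °C and melt it: q₁ = 27.6×2.12×18.5 + 27.6×332.0 = 10246 J
Heat the water can supply cooling to 0 °C: 381.5×4.2×67.8 = 108636 J > q₁, so all ice melts.
Energy balance: 381.5×4.2×(67.8 − T) = 10246 + 27.6×4.2×(T − 0)
1602.3(67.8 − T) = 10246 + 115.92 T
108636 − 10246 = 1718.22 T
T = 98390 / 1718.22 = 57.26 °C

T_f = 57.3 °C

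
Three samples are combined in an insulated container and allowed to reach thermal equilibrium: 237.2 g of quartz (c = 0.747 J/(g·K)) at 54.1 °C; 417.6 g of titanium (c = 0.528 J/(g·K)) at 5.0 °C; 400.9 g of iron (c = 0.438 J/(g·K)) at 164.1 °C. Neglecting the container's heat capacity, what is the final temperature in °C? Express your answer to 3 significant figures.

Σ mᵢcᵢ(T − Tᵢ) = 0  ⇒  T = Σ mᵢcᵢTᵢ / Σ mᵢcᵢ
Σ mᵢcᵢ = 237.2×0.747 + 417.6×0.528 + 400.9×0.438 = 573.2754
Σ mᵢcᵢTᵢ = 177.1884×54.1 + 220.4928×5.0 + 175.5942×164.1 = 39503
T = 39503 / 573.2754 = 68.91 °C

T_f = 68.9 °C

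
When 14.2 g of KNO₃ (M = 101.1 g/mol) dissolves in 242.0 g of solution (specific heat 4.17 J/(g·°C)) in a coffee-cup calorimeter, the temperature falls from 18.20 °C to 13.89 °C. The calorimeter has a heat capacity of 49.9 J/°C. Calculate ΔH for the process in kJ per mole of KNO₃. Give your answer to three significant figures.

ΔH = 32.5 kJ/mol

|ΔT| = |13.89 − 18.20| = 4.31 °C
|q_surr| = (242.0 × 4.17 + 49.9) × 4.31 = 1059.04 × 4.31 = 4564 J
n(KNO₃) = 14.2 / 101.1 = 0.1405 mol
Temperature fell, so q_rxn = +|q_surr| = 4.564 kJ
ΔH = q_rxn / n = 32.48 kJ/mol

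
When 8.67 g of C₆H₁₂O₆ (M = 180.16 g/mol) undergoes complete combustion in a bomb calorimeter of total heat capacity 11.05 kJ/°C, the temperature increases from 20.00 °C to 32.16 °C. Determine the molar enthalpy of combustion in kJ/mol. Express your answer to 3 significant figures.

ΔT = 32.16 − 20.00 = 12.16 °C
q_cal = C_cal × ΔT = 11.05 × 12.16 = 134.368 kJ
n = 8.67 / 180.16 = 0.04812 mol
q_rxn = −q_cal = -134.368 kJ
ΔH = -134.368 / 0.04812 = -2792 kJ/mol

ΔH = -2790 kJ/mol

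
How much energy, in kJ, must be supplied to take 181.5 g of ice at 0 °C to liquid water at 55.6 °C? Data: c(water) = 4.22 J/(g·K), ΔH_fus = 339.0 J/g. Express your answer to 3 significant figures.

q1 (melt at 0 °C): 181.5 × 339.0 = 61529 J
q2 (heat water 0.0→55.6 °C): 181.5 × 4.22 × 55.6 = 42586 J
Total: 61529 + 42586 = 104115 J = 104 kJ

q = 104 kJ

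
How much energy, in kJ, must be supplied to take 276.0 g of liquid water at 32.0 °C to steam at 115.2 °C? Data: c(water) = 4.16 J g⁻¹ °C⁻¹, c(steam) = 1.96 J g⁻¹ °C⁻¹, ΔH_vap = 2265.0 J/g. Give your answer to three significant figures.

q1 (heat water 32.0→100.0 °C): 276.0 × 4.16 × 68.0 = 78075 J
q2 (vaporize at 100 °C): 276.0 × 2265.0 = 625140 J
q3 (heat steam 100.0→115.2 °C): 276.0 × 1.96 × 15.2 = 8223 J
Total: 78075 + 625140 + 8223 = 711438 J = 711 kJ

q = 711 kJ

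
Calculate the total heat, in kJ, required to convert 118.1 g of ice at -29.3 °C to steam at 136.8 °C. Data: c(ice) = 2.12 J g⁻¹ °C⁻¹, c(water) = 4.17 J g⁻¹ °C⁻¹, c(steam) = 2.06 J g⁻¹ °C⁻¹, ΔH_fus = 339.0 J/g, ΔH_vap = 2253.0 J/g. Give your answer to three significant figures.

q = 372 kJ

q1 (heat ice -29.3→0.0 °C): 118.1 × 2.12 × 29.3 = 7336 J
q2 (melt at 0 °C): 118.1 × 339.0 = 40036 J
q3 (heat water 0.0→100.0 °C): 118.1 × 4.17 × 100.0 = 49248 J
q4 (vaporize at 100 °C): 118.1 × 2253.0 = 266079 J
q5 (heat steam 100.0→136.8 °C): 118.1 × 2.06 × 36.8 = 8953 J
Total: 7336 + 40036 + 49248 + 266079 + 8953 = 371652 J = 372 kJ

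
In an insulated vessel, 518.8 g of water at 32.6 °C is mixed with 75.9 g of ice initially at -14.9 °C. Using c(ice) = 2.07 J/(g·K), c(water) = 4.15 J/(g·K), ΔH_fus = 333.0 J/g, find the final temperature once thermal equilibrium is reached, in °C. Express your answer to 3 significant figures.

Heat to bring ice to 0 °C and melt it: q₁ = 75.9×2.07×14.9 + 75.9×333.0 = 27616 J
Heat the water can supply cooling to 0 °C: 518.8×4.15×32.6 = 70188.5 J > q₁, so all ice melts.
Energy balance: 518.8×4.15×(32.6 − T) = 27616 + 75.9×4.15×(T − 0)
2153.02(32.6 − T) = 27616 + 314.985 T
70188.5 − 27616 = 2468.005 T
T = 42572.5 / 2468.005 = 17.2498 °C

T_f = 17.2 °C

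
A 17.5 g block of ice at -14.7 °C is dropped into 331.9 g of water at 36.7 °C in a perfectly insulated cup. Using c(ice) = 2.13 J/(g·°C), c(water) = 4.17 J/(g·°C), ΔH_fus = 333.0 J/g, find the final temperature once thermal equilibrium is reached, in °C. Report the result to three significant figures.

Heat to bring ice to 0 °C and melt it: q₁ = 17.5×2.13×14.7 + 17.5×333.0 = 6375.4 J
Heat the water can supply cooling to 0 °C: 331.9×4.17×36.7 = 50793.6 J > q₁, so all ice melts.
Energy balance: 331.9×4.17×(36.7 − T) = 6375.4 + 17.5×4.17×(T − 0)
1384.023(36.7 − T) = 6375.4 + 72.975 T
50793.6 − 6375.4 = 1456.998 T
T = 44418.2 / 1456.998 = 30.49 °C

T_f = 30.5 °C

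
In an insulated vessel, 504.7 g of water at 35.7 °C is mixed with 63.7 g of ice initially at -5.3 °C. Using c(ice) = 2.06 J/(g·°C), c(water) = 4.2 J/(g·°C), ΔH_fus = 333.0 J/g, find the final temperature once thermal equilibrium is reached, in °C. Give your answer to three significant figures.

Heat to bring ice to 0 °C and melt it: q₁ = 63.7×2.06×5.3 + 63.7×333.0 = 21908 J
Heat the water can supply cooling to 0 °C: 504.7×4.2×35.7 = 75674.7 J > q₁, so all ice melts.
Energy balance: 504.7×4.2×(35.7 − T) = 21908 + 63.7×4.2×(T − 0)
2119.74(35.7 − T) = 21908 + 267.54 T
75674.7 − 21908 = 2387.28 T
T = 53766.7 / 2387.28 = 22.52 °C

T_f = 22.5 °C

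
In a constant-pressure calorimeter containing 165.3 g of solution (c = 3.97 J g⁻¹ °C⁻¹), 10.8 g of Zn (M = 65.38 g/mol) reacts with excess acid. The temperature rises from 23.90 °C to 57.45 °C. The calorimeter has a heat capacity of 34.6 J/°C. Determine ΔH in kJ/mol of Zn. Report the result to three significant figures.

ΔH = -140 kJ/mol

|ΔT| = |57.45 − 23.90| = 33.55 °C
|q_surr| = (165.3 × 3.97 + 34.6) × 33.55 = 690.841 × 33.55 = 23180 J
n(Zn) = 10.8 / 65.38 = 0.1652 mol
Temperature rose, so q_rxn = −|q_surr| = -23.18 kJ
ΔH = q_rxn / n = -140.3 kJ/mol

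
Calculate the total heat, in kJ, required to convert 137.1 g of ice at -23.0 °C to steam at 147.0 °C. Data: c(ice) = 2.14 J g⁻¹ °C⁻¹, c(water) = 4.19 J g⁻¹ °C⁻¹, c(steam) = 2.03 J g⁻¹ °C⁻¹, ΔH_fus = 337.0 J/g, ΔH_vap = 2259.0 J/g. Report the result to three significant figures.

q1 (heat ice -23.0→0.0 °C): 137.1 × 2.14 × 23.0 = 6748 J
q2 (melt at 0 °C): 137.1 × 337.0 = 46203 J
q3 (heat water 0.0→100.0 °C): 137.1 × 4.19 × 100.0 = 57445 J
q4 (vaporize at 100 °C): 137.1 × 2259.0 = 309709 J
q5 (heat steam 100.0→147.0 °C): 137.1 × 2.03 × 47.0 = 13081 J
Total: 6748 + 46203 + 57445 + 309709 + 13081 = 433186 J = 433 kJ

q = 433 kJ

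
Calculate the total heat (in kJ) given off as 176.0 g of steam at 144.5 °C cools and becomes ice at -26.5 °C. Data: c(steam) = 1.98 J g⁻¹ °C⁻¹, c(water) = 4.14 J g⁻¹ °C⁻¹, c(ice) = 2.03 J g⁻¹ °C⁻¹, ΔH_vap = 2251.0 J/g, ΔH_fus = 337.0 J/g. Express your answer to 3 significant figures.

q = 553 kJ

q1 (cool steam 144.5→100 °C): 176.0 × 1.98 × 44.5 = 15507 J
q2 (condense at 100 °C): 176.0 × 2251.0 = 396176 J
q3 (cool water 100→0 °C): 176.0 × 4.14 × 100.0 = 72864 J
q4 (freeze at 0 °C): 176.0 × 337.0 = 59312 J
q5 (cool ice 0→-26.5 °C): 176.0 × 2.03 × 26.5 = 9468 J
Total: 15507 + 396176 + 72864 + 59312 + 9468 = 553327 J = 553 kJ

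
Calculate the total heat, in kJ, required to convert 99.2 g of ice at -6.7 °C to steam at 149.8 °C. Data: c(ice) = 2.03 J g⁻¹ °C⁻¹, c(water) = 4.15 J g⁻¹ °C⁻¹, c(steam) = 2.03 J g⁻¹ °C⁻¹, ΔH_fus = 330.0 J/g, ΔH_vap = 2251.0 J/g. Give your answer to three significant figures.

q = 309 kJ

q1 (heat ice -6.7→0.0 °C): 99.2 × 2.03 × 6.7 = 1349 J
q2 (melt at 0 °C): 99.2 × 330.0 = 32736 J
q3 (heat water 0.0→100.0 °C): 99.2 × 4.15 × 100.0 = 41168 J
q4 (vaporize at 100 °C): 99.2 × 2251.0 = 223299 J
q5 (heat steam 100.0→149.8 °C): 99.2 × 2.03 × 49.8 = 10029 J
Total: 1349 + 32736 + 41168 + 223299 + 10029 = 308581 J = 309 kJ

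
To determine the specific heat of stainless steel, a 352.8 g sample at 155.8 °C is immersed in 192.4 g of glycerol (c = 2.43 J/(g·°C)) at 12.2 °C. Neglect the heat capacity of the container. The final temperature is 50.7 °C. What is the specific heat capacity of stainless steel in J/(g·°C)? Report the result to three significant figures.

q_gained = (192.4 × 2.43) × (50.7 − 12.2) = 18000 J
q_lost = 352.8 × c × (155.8 − 50.7) = 37079.28 c
Set equal: c = 18000 / 37079.28 = 0.485 J/(g·°C)

c = 0.485 J/(g·°C)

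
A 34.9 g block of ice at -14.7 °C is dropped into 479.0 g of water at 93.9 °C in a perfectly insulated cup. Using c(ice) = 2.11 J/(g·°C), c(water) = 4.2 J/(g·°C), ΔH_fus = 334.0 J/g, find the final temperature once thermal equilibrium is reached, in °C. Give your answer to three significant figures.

Heat to bring ice to 0 °C and melt it: q₁ = 34.9×2.11×14.7 + 34.9×334.0 = 12739 J
Heat the water can supply cooling to 0 °C: 479.0×4.2×93.9 = 188908 J > q₁, so all ice melts.
Energy balance: 479.0×4.2×(93.9 − T) = 12739 + 34.9×4.2×(T − 0)
2011.8(93.9 − T) = 12739 + 146.58 T
188908 − 12739 = 2158.38 T
T = 176169 / 2158.38 = 81.62 °C

T_f = 81.6 °C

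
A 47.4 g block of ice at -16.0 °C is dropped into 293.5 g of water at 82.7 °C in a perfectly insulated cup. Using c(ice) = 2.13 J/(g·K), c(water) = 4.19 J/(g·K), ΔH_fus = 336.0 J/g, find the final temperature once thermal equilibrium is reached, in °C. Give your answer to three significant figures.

T_f = 58.9 °C

Heat to bring ice to 0 °C and melt it: q₁ = 47.4×2.13×16.0 + 47.4×336.0 = 17542 J
Heat the water can supply cooling to 0 °C: 293.5×4.19×82.7 = 101702 J > q₁, so all ice melts.
Energy balance: 293.5×4.19×(82.7 − T) = 17542 + 47.4×4.19×(T − 0)
1229.765(82.7 − T) = 17542 + 198.606 T
101702 − 17542 = 1428.371 T
T = 84160 / 1428.371 = 58.92 °C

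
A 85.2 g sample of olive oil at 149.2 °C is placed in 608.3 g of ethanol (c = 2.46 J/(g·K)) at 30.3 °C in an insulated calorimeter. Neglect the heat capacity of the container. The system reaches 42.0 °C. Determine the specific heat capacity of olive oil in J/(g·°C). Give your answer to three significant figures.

q_gained = (608.3 × 2.46) × (42.0 − 30.3) = 17510 J
q_lost = 85.2 × c × (149.2 − 42.0) = 9133.44 c
Set equal: c = 17510 / 9133.44 = 1.92 J/(g·°C)

c = 1.92 J/(g·°C)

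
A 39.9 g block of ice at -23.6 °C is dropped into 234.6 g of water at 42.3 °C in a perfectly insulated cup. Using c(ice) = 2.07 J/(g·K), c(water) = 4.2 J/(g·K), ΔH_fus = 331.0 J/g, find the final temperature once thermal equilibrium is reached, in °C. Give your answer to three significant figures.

Heat to bring ice to 0 °C and melt it: q₁ = 39.9×2.07×23.6 + 39.9×331.0 = 15156 J
Heat the water can supply cooling to 0 °C: 234.6×4.2×42.3 = 41679.0 J > q₁, so all ice melts.
Energy balance: 234.6×4.2×(42.3 − T) = 15156 + 39.9×4.2×(T − 0)
985.32(42.3 − T) = 15156 + 167.58 T
41679.0 − 15156 = 1152.90 T
T = 26523.0 / 1152.90 = 23.01 °C

T_f = 23.0 °C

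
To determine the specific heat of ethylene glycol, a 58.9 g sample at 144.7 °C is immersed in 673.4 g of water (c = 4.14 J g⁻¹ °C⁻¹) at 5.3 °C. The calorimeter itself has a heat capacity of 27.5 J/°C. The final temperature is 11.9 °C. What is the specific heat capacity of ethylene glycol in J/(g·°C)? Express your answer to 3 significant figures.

q_gained = (673.4 × 4.14 + 27.5) × (11.9 − 5.3) = 18580 J
q_lost = 58.9 × c × (144.7 − 11.9) = 7821.92 c
Set equal: c = 18580 / 7821.92 = 2.38 J/(g·°C)

c = 2.38 J/(g·°C)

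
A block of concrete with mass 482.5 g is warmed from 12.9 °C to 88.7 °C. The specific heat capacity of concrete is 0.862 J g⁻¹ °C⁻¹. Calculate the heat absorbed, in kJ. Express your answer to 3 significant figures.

q = m c ΔT = 482.5 × 0.862 × (88.7 − 12.9)
q = 482.5 × 0.862 × 75.8 = 31530 J = 31.5 kJ

q = 31.5 kJ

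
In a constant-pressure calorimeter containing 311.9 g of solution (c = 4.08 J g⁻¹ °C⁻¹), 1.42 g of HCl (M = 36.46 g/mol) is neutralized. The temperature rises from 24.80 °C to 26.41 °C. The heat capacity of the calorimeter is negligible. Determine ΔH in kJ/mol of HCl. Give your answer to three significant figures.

|ΔT| = |26.41 − 24.80| = 1.61 °C
|q_surr| = (311.9 × 4.08) × 1.61 = 1272.552 × 1.61 = 2049 J
n(HCl) = 1.42 / 36.46 = 0.03895 mol
Temperature rose, so q_rxn = −|q_surr| = -2.049 kJ
ΔH = q_rxn / n = -52.61 kJ/mol

ΔH = -52.6 kJ/mol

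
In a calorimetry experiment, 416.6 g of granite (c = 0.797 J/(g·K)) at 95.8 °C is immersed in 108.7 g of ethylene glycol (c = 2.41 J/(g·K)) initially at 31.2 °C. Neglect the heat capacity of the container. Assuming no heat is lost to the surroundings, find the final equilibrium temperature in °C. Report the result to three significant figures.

Heat lost by granite = heat gained by ethylene glycol.
(416.6)(0.797)(95.8 − T) = (108.7)(2.41)(T − 31.2)
332.0302 (95.8 − T) = 261.967 (T − 31.2)
31808 − 332.0302 T = 261.967 T − 8173.4
39981.4 = 593.9972 T
T = 67.31 °C

T_f = 67.3 °C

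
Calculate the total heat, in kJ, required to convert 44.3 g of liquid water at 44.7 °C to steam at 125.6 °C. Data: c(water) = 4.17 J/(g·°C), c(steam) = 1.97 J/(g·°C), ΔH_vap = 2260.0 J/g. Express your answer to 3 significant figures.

q = 113 kJ

q1 (heat water 44.7→100.0 °C): 44.3 × 4.17 × 55.3 = 10216 J
q2 (vaporize at 100 °C): 44.3 × 2260.0 = 100118 J
q3 (heat steam 100.0→125.6 °C): 44.3 × 1.97 × 25.6 = 2234 J
Total: 10216 + 100118 + 2234 = 112568 J = 113 kJ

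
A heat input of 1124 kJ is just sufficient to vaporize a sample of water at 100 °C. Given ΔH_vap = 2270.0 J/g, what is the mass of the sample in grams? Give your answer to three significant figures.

m = q / ΔH_vap = 1124000 J / 2270.0 J/g = 495 g

m = 495 g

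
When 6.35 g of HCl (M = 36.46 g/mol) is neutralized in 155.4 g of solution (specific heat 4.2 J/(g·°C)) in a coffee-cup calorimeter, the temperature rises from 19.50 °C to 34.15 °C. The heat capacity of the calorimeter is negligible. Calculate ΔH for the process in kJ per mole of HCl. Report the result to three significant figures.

ΔH = -54.9 kJ/mol

|ΔT| = |34.15 − 19.50| = 14.65 °C
|q_surr| = (155.4 × 4.2) × 14.65 = 652.68 × 14.65 = 9562 J
n(HCl) = 6.35 / 36.46 = 0.1742 mol
Temperature rose, so q_rxn = −|q_surr| = -9.562 kJ
ΔH = q_rxn / n = -54.89 kJ/mol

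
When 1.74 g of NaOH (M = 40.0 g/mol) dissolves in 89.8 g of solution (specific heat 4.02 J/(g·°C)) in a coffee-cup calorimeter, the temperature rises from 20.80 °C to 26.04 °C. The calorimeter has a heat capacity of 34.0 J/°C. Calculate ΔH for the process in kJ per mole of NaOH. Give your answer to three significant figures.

ΔH = -47.6 kJ/mol

|ΔT| = |26.04 − 20.80| = 5.24 °C
|q_surr| = (89.8 × 4.02 + 34.0) × 5.24 = 394.996 × 5.24 = 2070 J
n(NaOH) = 1.74 / 40.0 = 0.04350 mol
Temperature rose, so q_rxn = −|q_surr| = -2.070 kJ
ΔH = q_rxn / n = -47.59 kJ/mol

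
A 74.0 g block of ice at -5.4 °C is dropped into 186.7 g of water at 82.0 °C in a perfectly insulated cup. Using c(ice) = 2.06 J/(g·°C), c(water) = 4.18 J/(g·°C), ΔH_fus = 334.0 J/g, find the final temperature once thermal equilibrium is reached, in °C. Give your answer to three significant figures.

Heat to bring ice to 0 °C and melt it: q₁ = 74.0×2.06×5.4 + 74.0×334.0 = 25539 J
Heat the water can supply cooling to 0 °C: 186.7×4.18×82.0 = 63993.3 J > q₁, so all ice melts.
Energy balance: 186.7×4.18×(82.0 − T) = 25539 + 74.0×4.18×(T − 0)
780.406(82.0 − T) = 25539 + 309.32 T
63993.3 − 25539 = 1089.726 T
T = 38454.3 / 1089.726 = 35.29 °C

T_f = 35.3 °C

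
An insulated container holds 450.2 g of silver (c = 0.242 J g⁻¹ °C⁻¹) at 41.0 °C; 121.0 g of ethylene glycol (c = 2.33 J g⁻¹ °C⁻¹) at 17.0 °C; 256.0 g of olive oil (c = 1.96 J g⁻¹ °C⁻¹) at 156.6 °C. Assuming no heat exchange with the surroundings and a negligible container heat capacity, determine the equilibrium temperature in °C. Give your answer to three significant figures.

T_f = 98.4 °C

Σ mᵢcᵢ(T − Tᵢ) = 0  ⇒  T = Σ mᵢcᵢTᵢ / Σ mᵢcᵢ
Σ mᵢcᵢ = 450.2×0.242 + 121.0×2.33 + 256.0×1.96 = 892.6384
Σ mᵢcᵢTᵢ = 108.9484×41.0 + 281.93×17.0 + 501.76×156.6 = 87835
T = 87835 / 892.6384 = 98.40 °C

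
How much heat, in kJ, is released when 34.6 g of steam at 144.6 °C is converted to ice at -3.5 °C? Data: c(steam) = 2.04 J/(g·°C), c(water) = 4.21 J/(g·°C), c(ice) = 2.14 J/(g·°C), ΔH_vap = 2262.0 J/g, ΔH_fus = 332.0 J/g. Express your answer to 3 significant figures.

q1 (cool steam 144.6→100 °C): 34.6 × 2.04 × 44.6 = 3148 J
q2 (condense at 100 °C): 34.6 × 2262.0 = 78265 J
q3 (cool water 100→0 °C): 34.6 × 4.21 × 100.0 = 14567 J
q4 (freeze at 0 °C): 34.6 × 332.0 = 11487 J
q5 (cool ice 0→-3.5 °C): 34.6 × 2.14 × 3.5 = 259 J
Total: 3148 + 78265 + 14567 + 11487 + 259 = 107726 J = 108 kJ

q = 108 kJ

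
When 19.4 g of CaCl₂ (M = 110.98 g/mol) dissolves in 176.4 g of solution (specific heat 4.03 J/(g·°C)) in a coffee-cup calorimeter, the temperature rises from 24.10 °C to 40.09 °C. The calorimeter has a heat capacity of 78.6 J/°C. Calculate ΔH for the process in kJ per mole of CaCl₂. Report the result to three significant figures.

|ΔT| = |40.09 − 24.10| = 15.99 °C
|q_surr| = (176.4 × 4.03 + 78.6) × 15.99 = 789.492 × 15.99 = 12620 J
n(CaCl₂) = 19.4 / 110.98 = 0.1748 mol
Temperature rose, so q_rxn = −|q_surr| = -12.62 kJ
ΔH = q_rxn / n = -72.20 kJ/mol

ΔH = -72.2 kJ/mol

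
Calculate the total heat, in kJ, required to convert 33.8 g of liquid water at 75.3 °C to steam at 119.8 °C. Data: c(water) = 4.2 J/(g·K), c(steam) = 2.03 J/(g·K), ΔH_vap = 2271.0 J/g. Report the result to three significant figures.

q = 81.6 kJ

q1 (heat water 75.3→100.0 °C): 33.8 × 4.2 × 24.7 = 3506 J
q2 (vaporize at 100 °C): 33.8 × 2271.0 = 76760 J
q3 (heat steam 100.0→119.8 °C): 33.8 × 2.03 × 19.8 = 1359 J
Total: 3506 + 76760 + 1359 = 81625 J = 81.6 kJ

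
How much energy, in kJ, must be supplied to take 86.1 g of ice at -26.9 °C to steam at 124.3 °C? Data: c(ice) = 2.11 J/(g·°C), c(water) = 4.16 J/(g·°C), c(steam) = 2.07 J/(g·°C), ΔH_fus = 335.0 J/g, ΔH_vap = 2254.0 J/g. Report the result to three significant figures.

q1 (heat ice -26.9→0.0 °C): 86.1 × 2.11 × 26.9 = 4887 J
q2 (melt at 0 °C): 86.1 × 335.0 = 28844 J
q3 (heat water 0.0→100.0 °C): 86.1 × 4.16 × 100.0 = 35818 J
q4 (vaporize at 100 °C): 86.1 × 2254.0 = 194069 J
q5 (heat steam 100.0→124.3 °C): 86.1 × 2.07 × 24.3 = 4331 J
Total: 4887 + 28844 + 35818 + 194069 + 4331 = 267949 J = 268 kJ

q = 268 kJ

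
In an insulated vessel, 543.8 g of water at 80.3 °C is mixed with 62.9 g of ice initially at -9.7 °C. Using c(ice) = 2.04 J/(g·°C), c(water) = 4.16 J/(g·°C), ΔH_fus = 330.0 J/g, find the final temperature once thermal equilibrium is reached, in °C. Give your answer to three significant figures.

Heat to bring ice to 0 °C and melt it: q₁ = 62.9×2.04×9.7 + 62.9×330.0 = 22002 J
Heat the water can supply cooling to 0 °C: 543.8×4.16×80.3 = 181655 J > q₁, so all ice melts.
Energy balance: 543.8×4.16×(80.3 − T) = 22002 + 62.9×4.16×(T − 0)
2262.208(80.3 − T) = 22002 + 261.664 T
181655 − 22002 = 2523.872 T
T = 159653 / 2523.872 = 63.26 °C

T_f = 63.3 °C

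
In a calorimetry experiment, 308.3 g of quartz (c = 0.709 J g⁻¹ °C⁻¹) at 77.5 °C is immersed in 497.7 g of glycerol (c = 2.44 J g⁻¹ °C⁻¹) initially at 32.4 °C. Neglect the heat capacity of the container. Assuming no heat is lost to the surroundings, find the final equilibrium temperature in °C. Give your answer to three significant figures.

T_f = 39.3 °C

Heat lost by quartz = heat gained by glycerol.
(308.3)(0.709)(77.5 − T) = (497.7)(2.44)(T − 32.4)
218.5847 (77.5 − T) = 1214.388 (T − 32.4)
16940 − 218.5847 T = 1214.388 T − 39346
56286 = 1432.9727 T
T = 39.28 °C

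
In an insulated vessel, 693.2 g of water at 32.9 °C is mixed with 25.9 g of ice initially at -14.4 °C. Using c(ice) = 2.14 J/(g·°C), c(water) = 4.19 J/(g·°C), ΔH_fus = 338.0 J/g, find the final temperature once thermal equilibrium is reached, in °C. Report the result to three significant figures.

Heat to bring ice to 0 °C and melt it: q₁ = 25.9×2.14×14.4 + 25.9×338.0 = 9552.3 J
Heat the water can supply cooling to 0 °C: 693.2×4.19×32.9 = 95558.3 J > q₁, so all ice melts.
Energy balance: 693.2×4.19×(32.9 − T) = 9552.3 + 25.9×4.19×(T − 0)
2904.508(32.9 − T) = 9552.3 + 108.521 T
95558.3 − 9552.3 = 3013.029 T
T = 86006.0 / 3013.029 = 28.54 °C

T_f = 28.5 °C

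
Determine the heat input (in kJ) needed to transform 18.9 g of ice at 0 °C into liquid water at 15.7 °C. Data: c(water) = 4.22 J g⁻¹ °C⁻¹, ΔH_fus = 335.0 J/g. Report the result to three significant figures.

q1 (melt at 0 °C): 18.9 × 335.0 = 6332 J
q2 (heat water 0.0→15.7 °C): 18.9 × 4.22 × 15.7 = 1252 J
Total: 6332 + 1252 = 7584 J = 7.58 kJ

q = 7.58 kJ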